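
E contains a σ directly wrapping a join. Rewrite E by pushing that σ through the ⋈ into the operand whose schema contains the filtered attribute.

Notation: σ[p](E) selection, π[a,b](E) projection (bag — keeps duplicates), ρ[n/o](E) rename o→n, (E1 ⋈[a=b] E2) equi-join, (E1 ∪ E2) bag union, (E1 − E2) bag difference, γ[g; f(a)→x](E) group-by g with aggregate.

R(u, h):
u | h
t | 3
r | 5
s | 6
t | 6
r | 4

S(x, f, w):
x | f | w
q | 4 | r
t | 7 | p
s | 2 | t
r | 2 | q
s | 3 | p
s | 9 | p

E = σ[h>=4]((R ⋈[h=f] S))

σ filters on h, owned by the left side.
E' = (σ[h>=4](R) ⋈[h=f] S)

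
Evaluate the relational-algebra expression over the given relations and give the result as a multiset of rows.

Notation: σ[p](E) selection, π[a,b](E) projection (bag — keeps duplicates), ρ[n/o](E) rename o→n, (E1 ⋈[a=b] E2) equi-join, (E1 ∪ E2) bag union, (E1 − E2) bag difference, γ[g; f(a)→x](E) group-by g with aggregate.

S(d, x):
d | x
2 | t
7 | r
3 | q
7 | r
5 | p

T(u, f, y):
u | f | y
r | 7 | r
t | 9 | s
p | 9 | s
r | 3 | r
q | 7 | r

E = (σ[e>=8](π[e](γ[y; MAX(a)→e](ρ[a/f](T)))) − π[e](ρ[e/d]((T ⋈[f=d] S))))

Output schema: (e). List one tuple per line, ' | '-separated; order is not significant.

Stepwise |·|:
  T → 5
  ρ[a/f](T) → 5
  γ[y; MAX(a)→e](ρ[a/f](T)) → 2
  π[e](γ[y; MAX(a)→e](ρ[a/f](T))) → 2
  σ[e>=8](π[e](γ[y; MAX(a)→e](ρ[a/f](T)))) → 1
  T → 5
  S → 5
  (T ⋈[f=d] S) → 5
  ρ[e/d]((T ⋈[f=d] S)) → 5
  π[e](ρ[e/d]((T ⋈[f=d] S))) → 5
  (σ[e>=8](π[e](γ[y; MAX(a)→e](ρ[a/f](T)))) − π[e](ρ[e/d]((T ⋈[f=d] S)))) → 1

== RESULT ==
e
9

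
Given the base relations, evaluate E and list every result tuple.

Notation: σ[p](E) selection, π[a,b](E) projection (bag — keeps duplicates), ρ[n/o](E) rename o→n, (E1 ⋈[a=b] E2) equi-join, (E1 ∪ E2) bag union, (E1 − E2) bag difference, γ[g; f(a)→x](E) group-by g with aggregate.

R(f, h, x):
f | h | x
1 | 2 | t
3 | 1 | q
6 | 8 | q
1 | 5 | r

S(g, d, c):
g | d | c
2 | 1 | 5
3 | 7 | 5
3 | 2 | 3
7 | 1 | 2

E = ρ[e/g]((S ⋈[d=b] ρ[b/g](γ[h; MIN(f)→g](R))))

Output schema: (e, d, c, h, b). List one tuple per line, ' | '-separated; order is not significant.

Per-node cardinality:
  S → 4
  R → 4
  γ[h; MIN(f)→g](R) → 4
  ρ[b/g](γ[h; MIN(f)→g](R)) → 4
  (S ⋈[d=b] ρ[b/g](γ[h; MIN(f)→g](R))) → 4
  ρ[e/g]((S ⋈[d=b] ρ[b/g](γ[h; MIN(f)→g](R)))) → 4

== RESULT ==
e | d | c | h | b
2 | 1 | 5 | 2 | 1
2 | 1 | 5 | 5 | 1
7 | 1 | 2 | 2 | 1
7 | 1 | 2 | 5 | 1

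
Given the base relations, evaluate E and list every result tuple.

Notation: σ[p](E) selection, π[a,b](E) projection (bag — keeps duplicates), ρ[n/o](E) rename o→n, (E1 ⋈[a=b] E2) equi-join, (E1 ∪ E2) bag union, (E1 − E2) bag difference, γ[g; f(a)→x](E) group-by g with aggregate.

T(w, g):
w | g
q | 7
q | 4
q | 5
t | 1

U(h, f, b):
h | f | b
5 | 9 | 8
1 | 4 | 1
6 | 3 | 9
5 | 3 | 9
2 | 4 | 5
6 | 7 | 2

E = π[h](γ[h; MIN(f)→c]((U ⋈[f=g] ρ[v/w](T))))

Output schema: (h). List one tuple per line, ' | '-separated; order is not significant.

Row counts bottom-up:
  U → 6
  T → 4
  ρ[v/w](T) → 4
  (U ⋈[f=g] ρ[v/w](T)) → 3
  γ[h; MIN(f)→c]((U ⋈[f=g] ρ[v/w](T))) → 3
  π[h](γ[h; MIN(f)→c]((U ⋈[f=g] ρ[v/w](T)))) → 3

== RESULT ==
h
1
2
6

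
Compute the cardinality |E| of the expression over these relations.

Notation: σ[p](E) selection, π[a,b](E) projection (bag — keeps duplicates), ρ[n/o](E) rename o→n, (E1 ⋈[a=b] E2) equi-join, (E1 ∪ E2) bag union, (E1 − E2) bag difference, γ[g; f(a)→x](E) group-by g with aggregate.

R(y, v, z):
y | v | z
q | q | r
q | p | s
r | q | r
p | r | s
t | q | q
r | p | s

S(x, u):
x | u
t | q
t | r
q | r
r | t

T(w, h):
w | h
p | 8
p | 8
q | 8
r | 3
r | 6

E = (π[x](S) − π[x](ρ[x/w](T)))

Row counts bottom-up:
  S → 4
  π[x](S) → 4
  T → 5
  ρ[x/w](T) → 5
  π[x](ρ[x/w](T)) → 5
  (π[x](S) − π[x](ρ[x/w](T))) → 2

|E| = 2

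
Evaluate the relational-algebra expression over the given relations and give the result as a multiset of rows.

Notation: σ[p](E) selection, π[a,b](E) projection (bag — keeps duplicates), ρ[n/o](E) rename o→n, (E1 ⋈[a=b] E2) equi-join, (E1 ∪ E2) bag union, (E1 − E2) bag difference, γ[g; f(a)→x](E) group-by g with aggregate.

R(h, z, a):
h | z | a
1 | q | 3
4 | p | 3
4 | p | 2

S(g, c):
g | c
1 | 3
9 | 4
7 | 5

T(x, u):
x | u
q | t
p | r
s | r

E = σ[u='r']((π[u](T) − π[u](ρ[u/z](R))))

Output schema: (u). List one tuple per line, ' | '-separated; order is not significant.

Per-node cardinality:
  T → 3
  π[u](T) → 3
  R → 3
  ρ[u/z](R) → 3
  π[u](ρ[u/z](R)) → 3
  (π[u](T) − π[u](ρ[u/z](R))) → 3
  σ[u='r']((π[u](T) − π[u](ρ[u/z](R)))) → 2

== RESULT ==
u
r
r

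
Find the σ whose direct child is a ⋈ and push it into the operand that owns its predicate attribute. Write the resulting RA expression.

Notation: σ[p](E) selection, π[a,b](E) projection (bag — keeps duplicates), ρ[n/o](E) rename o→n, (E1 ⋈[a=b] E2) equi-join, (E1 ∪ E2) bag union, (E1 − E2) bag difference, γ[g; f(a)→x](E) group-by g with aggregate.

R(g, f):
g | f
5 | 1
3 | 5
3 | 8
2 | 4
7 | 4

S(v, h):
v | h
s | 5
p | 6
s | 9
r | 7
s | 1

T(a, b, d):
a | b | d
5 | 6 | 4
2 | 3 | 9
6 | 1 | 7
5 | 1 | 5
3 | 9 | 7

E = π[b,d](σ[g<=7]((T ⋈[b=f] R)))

σ filters on g, owned by the right side.
E' = π[b,d]((T ⋈[b=f] σ[g<=7](R)))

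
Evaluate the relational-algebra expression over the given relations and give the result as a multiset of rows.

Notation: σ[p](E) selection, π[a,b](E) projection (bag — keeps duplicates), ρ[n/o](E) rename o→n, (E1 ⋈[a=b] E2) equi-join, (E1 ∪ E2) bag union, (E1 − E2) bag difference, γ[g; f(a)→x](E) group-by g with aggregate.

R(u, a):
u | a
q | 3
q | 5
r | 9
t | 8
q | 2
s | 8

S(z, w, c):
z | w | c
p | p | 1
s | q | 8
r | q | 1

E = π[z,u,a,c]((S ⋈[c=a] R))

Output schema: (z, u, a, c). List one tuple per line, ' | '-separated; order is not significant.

Subexpression sizes:
  S → 3
  R → 6
  (S ⋈[c=a] R) → 2
  π[z,u,a,c]((S ⋈[c=a] R)) → 2

== RESULT ==
z | u | a | c
s | s | 8 | 8
s | t | 8 | 8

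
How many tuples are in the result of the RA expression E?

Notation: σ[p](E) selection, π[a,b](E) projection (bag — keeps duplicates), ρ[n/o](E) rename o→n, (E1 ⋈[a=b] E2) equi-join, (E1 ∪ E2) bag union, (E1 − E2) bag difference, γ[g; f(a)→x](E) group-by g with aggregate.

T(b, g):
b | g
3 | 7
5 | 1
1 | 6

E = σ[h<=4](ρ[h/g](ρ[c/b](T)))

Subexpression sizes:
  T → 3
  ρ[c/b](T) → 3
  ρ[h/g](ρ[c/b](T)) → 3
  σ[h<=4](ρ[h/g](ρ[c/b](T))) → 1

|E| = 1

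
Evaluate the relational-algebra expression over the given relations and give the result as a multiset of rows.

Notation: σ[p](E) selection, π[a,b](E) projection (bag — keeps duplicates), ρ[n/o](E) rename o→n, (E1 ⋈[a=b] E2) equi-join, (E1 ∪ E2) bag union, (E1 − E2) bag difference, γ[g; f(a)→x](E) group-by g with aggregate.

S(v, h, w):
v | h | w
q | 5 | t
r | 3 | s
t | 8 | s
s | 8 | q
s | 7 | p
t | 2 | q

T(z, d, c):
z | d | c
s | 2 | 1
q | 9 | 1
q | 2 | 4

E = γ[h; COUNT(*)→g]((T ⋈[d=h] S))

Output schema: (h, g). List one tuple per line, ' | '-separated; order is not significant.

Per-node cardinality:
  T → 3
  S → 6
  (T ⋈[d=h] S) → 2
  γ[h; COUNT(*)→g]((T ⋈[d=h] S)) → 1

== RESULT ==
h | g
2 | 2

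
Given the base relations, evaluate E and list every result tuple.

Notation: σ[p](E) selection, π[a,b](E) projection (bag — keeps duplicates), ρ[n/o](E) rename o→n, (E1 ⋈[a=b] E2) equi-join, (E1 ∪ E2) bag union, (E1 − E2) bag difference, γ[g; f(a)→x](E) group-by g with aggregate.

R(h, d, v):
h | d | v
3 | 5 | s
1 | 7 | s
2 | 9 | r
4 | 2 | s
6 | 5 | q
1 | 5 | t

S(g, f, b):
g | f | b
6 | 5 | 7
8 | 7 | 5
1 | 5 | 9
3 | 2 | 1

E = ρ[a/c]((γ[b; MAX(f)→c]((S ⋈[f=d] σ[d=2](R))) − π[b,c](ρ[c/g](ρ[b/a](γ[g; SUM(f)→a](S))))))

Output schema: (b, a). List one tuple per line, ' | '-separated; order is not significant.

Stepwise |·|:
  S → 4
  R → 6
  σ[d=2](R) → 1
  (S ⋈[f=d] σ[d=2](R)) → 1
  γ[b; MAX(f)→c]((S ⋈[f=d] σ[d=2](R))) → 1
  S → 4
  γ[g; SUM(f)→a](S) → 4
  ρ[b/a](γ[g; SUM(f)→a](S)) → 4
  ρ[c/g](ρ[b/a](γ[g; SUM(f)→a](S))) → 4
  π[b,c](ρ[c/g](ρ[b/a](γ[g; SUM(f)→a](S)))) → 4
  (γ[b; MAX(f)→c]((S ⋈[f=d] σ[d=2](R))) − π[b,c](ρ[c/g](ρ[b/a](γ[g; SUM(f)→a](S))))) → 1
  ρ[a/c]((γ[b; MAX(f)→c]((S ⋈[f=d] σ[d=2](R))) − π[b,c](ρ[c/g](ρ[b/a](γ[g; SUM(f)→a](S)))))) → 1

== RESULT ==
b | a
1 | 2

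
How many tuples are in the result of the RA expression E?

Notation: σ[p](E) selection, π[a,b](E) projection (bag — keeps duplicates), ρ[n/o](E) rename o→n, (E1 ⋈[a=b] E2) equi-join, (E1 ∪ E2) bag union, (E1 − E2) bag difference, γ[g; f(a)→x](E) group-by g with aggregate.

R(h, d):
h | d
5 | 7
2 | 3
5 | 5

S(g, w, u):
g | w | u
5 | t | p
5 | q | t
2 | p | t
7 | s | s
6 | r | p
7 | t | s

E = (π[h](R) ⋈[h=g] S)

Stepwise |·|:
  R → 3
  π[h](R) → 3
  S → 6
  (π[h](R) ⋈[h=g] S) → 5

|E| = 5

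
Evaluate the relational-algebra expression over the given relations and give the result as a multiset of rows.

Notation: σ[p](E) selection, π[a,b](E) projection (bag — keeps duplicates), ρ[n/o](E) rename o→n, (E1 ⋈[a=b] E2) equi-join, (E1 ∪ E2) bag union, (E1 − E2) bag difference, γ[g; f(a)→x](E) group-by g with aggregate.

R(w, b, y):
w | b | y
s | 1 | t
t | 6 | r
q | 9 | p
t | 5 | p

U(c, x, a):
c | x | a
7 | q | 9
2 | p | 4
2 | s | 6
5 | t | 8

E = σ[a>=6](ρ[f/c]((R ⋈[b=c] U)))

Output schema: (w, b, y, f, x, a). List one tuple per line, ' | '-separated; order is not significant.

Row counts bottom-up:
  R → 4
  U → 4
  (R ⋈[b=c] U) → 1
  ρ[f/c]((R ⋈[b=c] U)) → 1
  σ[a>=6](ρ[f/c]((R ⋈[b=c] U))) → 1

== RESULT ==
w | b | y | f | x | a
t | 5 | p | 5 | t | 8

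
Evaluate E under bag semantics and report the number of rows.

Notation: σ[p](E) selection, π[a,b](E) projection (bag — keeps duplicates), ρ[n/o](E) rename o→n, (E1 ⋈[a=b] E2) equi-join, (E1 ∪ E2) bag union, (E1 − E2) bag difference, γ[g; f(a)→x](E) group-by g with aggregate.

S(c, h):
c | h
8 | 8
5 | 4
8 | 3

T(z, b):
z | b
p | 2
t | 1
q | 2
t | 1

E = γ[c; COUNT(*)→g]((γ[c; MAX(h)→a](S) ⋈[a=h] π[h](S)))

Subexpression sizes:
  S → 3
  γ[c; MAX(h)→a](S) → 2
  S → 3
  π[h](S) → 3
  (γ[c; MAX(h)→a](S) ⋈[a=h] π[h](S)) → 2
  γ[c; COUNT(*)→g]((γ[c; MAX(h)→a](S) ⋈[a=h] π[h](S))) → 2

|E| = 2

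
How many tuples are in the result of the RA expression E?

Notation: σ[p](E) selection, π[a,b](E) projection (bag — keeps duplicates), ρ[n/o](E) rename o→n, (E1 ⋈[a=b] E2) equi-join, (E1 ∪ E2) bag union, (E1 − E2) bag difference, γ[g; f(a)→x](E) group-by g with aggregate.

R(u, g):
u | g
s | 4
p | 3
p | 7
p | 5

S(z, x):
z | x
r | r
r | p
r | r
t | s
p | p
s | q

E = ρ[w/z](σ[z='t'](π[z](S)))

Stepwise |·|:
  S → 6
  π[z](S) → 6
  σ[z='t'](π[z](S)) → 1
  ρ[w/z](σ[z='t'](π[z](S))) → 1

|E| = 1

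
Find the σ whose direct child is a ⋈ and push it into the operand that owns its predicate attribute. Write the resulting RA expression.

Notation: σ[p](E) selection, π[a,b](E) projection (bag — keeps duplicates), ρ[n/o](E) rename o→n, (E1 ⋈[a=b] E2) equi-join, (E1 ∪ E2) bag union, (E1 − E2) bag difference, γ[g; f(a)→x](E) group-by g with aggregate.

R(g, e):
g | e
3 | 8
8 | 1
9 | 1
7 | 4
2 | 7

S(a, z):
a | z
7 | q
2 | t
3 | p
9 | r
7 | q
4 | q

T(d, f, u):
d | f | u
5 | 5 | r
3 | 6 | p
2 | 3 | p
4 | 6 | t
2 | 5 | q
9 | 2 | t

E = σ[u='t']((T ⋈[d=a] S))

σ filters on u, owned by the left side.
E' = (σ[u='t'](T) ⋈[d=a] S)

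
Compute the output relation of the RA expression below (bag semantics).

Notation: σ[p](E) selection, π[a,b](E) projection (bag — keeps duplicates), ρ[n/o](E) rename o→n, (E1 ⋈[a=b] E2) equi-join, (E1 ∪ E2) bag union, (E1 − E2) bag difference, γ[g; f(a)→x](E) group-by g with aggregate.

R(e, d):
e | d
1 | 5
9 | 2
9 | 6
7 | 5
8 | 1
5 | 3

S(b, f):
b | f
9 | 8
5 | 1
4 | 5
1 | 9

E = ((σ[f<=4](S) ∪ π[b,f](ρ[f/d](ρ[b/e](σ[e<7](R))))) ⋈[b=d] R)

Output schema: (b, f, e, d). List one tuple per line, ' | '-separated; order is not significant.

Stepwise |·|:
  S → 4
  σ[f<=4](S) → 1
  R → 6
  σ[e<7](R) → 2
  ρ[b/e](σ[e<7](R)) → 2
  ρ[f/d](ρ[b/e](σ[e<7](R))) → 2
  π[b,f](ρ[f/d](ρ[b/e](σ[e<7](R)))) → 2
  (σ[f<=4](S) ∪ π[b,f](ρ[f/d](ρ[b/e](σ[e<7](R))))) → 3
  R → 6
  ((σ[f<=4](S) ∪ π[b,f](ρ[f/d](ρ[b/e](σ[e<7](R))))) ⋈[b=d] R) → 5

== RESULT ==
b | f | e | d
1 | 5 | 8 | 1
5 | 1 | 1 | 5
5 | 1 | 7 | 5
5 | 3 | 1 | 5
5 | 3 | 7 | 5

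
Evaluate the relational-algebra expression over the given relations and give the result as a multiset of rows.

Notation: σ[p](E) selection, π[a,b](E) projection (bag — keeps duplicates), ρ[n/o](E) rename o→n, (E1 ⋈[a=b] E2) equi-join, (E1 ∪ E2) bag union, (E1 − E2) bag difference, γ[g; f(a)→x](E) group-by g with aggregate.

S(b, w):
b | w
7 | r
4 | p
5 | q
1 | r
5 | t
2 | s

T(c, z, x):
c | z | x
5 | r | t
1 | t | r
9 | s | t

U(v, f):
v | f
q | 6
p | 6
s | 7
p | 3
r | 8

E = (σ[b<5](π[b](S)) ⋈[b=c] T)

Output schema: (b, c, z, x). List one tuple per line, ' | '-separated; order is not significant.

Row counts bottom-up:
  S → 6
  π[b](S) → 6
  σ[b<5](π[b](S)) → 3
  T → 3
  (σ[b<5](π[b](S)) ⋈[b=c] T) → 1

== RESULT ==
b | c | z | x
1 | 1 | t | r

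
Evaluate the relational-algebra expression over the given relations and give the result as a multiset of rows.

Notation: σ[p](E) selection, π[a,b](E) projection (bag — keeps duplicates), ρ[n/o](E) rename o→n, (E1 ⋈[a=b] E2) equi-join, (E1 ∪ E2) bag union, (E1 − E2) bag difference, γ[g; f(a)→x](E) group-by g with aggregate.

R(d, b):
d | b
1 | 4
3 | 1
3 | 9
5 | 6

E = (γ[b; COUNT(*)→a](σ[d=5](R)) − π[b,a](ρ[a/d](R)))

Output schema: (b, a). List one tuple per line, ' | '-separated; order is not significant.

Stepwise |·|:
  R → 4
  σ[d=5](R) → 1
  γ[b; COUNT(*)→a](σ[d=5](R)) → 1
  R → 4
  ρ[a/d](R) → 4
  π[b,a](ρ[a/d](R)) → 4
  (γ[b; COUNT(*)→a](σ[d=5](R)) − π[b,a](ρ[a/d](R))) → 1

== RESULT ==
b | a
6 | 1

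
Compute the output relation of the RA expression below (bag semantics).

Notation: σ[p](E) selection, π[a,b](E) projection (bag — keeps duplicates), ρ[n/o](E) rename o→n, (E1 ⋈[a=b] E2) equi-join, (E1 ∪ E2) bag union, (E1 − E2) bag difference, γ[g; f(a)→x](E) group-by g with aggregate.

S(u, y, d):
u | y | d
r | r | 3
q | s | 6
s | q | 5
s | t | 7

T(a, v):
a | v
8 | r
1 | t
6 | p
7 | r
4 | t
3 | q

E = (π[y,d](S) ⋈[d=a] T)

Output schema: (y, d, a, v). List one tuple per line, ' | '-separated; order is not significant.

Per-node cardinality:
  S → 4
  π[y,d](S) → 4
  T → 6
  (π[y,d](S) ⋈[d=a] T) → 3

== RESULT ==
y | d | a | v
r | 3 | 3 | q
s | 6 | 6 | p
t | 7 | 7 | r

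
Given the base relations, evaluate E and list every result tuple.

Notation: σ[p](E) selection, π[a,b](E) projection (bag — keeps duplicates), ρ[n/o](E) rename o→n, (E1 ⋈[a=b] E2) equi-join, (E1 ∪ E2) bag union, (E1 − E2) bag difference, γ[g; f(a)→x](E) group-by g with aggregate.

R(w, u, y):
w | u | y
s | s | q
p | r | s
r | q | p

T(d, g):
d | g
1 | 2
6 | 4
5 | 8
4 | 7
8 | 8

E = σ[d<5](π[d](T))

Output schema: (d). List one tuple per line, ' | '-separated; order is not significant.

Row counts bottom-up:
  T → 5
  π[d](T) → 5
  σ[d<5](π[d](T)) → 2

== RESULT ==
d
1
4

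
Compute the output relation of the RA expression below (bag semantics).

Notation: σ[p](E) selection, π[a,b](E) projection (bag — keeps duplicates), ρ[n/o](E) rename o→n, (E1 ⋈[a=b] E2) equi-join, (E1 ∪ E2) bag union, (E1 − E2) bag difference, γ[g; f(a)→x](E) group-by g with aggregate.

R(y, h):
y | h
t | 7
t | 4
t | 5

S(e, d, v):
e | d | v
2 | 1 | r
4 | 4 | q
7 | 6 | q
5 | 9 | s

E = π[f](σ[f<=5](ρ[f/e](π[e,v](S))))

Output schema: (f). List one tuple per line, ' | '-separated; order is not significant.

Subexpression sizes:
  S → 4
  π[e,v](S) → 4
  ρ[f/e](π[e,v](S)) → 4
  σ[f<=5](ρ[f/e](π[e,v](S))) → 3
  π[f](σ[f<=5](ρ[f/e](π[e,v](S)))) → 3

== RESULT ==
f
2
4
5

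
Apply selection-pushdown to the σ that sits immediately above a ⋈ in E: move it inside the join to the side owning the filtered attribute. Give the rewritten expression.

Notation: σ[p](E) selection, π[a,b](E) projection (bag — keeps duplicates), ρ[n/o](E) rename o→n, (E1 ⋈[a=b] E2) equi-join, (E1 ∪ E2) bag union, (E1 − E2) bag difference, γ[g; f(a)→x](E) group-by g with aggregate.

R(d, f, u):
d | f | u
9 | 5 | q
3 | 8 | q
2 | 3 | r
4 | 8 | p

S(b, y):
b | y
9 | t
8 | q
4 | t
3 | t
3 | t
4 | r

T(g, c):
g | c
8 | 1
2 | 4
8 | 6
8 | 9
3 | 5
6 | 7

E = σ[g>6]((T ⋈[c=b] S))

σ filters on g, owned by the left side.
E' = (σ[g>6](T) ⋈[c=b] S)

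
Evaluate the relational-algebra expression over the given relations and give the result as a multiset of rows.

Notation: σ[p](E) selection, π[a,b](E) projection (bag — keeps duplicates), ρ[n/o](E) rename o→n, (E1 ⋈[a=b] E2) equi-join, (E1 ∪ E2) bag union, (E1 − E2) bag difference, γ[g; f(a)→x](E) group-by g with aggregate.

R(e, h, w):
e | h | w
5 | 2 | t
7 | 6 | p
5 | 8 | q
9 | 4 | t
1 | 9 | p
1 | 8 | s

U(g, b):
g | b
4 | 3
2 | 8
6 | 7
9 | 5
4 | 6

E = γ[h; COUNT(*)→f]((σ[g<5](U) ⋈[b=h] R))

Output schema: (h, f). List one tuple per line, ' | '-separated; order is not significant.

Stepwise |·|:
  U → 5
  σ[g<5](U) → 3
  R → 6
  (σ[g<5](U) ⋈[b=h] R) → 3
  γ[h; COUNT(*)→f]((σ[g<5](U) ⋈[b=h] R)) → 2

== RESULT ==
h | f
6 | 1
8 | 2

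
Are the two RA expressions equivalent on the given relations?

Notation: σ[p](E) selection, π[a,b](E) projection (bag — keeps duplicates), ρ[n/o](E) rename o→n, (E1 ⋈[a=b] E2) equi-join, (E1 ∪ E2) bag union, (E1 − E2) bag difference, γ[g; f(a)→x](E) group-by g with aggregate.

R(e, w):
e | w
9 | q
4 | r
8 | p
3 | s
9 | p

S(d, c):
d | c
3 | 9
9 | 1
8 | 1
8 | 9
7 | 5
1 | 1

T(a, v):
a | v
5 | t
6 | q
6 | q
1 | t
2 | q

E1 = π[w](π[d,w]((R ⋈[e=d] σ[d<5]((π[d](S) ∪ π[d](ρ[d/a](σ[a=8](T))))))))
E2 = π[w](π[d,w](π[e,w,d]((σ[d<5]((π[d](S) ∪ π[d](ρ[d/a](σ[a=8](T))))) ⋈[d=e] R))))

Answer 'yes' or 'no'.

E1 subexpression sizes:
  R → 5
  S → 6
  π[d](S) → 6
  T → 5
  σ[a=8](T) → 0
  ρ[d/a](σ[a=8](T)) → 0
  π[d](ρ[d/a](σ[a=8](T))) → 0
  (π[d](S) ∪ π[d](ρ[d/a](σ[a=8](T)))) → 6
  σ[d<5]((π[d](S) ∪ π[d](ρ[d/a](σ[a=8](T))))) → 2
  (R ⋈[e=d] σ[d<5]((π[d](S) ∪ π[d](ρ[d/a](σ[a=8](T)))))) → 1
  π[d,w]((R ⋈[e=d] σ[d<5]((π[d](S) ∪ π[d](ρ[d/a](σ[a=8](T))))))) → 1
  π[w](π[d,w]((R ⋈[e=d] σ[d<5]((π[d](S) ∪ π[d](ρ[d/a](σ[a=8](T)))))))) → 1
E2 subexpression sizes:
  S → 6
  π[d](S) → 6
  T → 5
  σ[a=8](T) → 0
  ρ[d/a](σ[a=8](T)) → 0
  π[d](ρ[d/a](σ[a=8](T))) → 0
  (π[d](S) ∪ π[d](ρ[d/a](σ[a=8](T)))) → 6
  σ[d<5]((π[d](S) ∪ π[d](ρ[d/a](σ[a=8](T))))) → 2
  R → 5
  (σ[d<5]((π[d](S) ∪ π[d](ρ[d/a](σ[a=8](T))))) ⋈[d=e] R) → 1
  π[e,w,d]((σ[d<5]((π[d](S) ∪ π[d](ρ[d/a](σ[a=8](T))))) ⋈[d=e] R)) → 1
  π[d,w](π[e,w,d]((σ[d<5]((π[d](S) ∪ π[d](ρ[d/a](σ[a=8](T))))) ⋈[d=e] R))) → 1
  π[w](π[d,w](π[e,w,d]((σ[d<5]((π[d](S) ∪ π[d](ρ[d/a](σ[a=8](T))))) ⋈[d=e] R)))) → 1

E1 and E2 produce the same multiset:
w
s

yes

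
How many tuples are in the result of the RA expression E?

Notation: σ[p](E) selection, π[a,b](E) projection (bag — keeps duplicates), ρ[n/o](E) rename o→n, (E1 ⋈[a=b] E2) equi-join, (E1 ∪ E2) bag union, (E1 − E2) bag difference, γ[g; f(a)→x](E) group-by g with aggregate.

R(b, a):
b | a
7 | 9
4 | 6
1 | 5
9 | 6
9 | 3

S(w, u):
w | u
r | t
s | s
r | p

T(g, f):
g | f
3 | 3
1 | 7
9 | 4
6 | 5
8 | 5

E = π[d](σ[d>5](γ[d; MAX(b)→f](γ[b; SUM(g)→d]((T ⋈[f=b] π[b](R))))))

Row counts bottom-up:
  T → 5
  R → 5
  π[b](R) → 5
  (T ⋈[f=b] π[b](R)) → 2
  γ[b; SUM(g)→d]((T ⋈[f=b] π[b](R))) → 2
  γ[d; MAX(b)→f](γ[b; SUM(g)→d]((T ⋈[f=b] π[b](R)))) → 2
  σ[d>5](γ[d; MAX(b)→f](γ[b; SUM(g)→d]((T ⋈[f=b] π[b](R))))) → 1
  π[d](σ[d>5](γ[d; MAX(b)→f](γ[b; SUM(g)→d]((T ⋈[f=b] π[b](R)))))) → 1

|E| = 1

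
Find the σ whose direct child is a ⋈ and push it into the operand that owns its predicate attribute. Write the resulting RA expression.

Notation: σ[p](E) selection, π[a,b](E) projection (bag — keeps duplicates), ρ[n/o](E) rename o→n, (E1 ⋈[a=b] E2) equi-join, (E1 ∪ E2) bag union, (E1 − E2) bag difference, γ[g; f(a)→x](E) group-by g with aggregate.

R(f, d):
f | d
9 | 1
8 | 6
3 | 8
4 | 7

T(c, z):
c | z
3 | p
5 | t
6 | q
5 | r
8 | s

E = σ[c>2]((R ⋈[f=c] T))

σ filters on c, owned by the right side.
E' = (R ⋈[f=c] σ[c>2](T))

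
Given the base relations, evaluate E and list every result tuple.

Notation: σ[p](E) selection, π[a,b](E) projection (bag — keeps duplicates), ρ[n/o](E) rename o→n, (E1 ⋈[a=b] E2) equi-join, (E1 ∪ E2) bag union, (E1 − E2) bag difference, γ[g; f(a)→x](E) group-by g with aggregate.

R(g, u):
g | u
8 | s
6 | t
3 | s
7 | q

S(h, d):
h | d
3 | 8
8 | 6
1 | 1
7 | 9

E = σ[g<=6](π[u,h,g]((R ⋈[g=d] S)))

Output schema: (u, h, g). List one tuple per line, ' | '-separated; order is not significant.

Per-node cardinality:
  R → 4
  S → 4
  (R ⋈[g=d] S) → 2
  π[u,h,g]((R ⋈[g=d] S)) → 2
  σ[g<=6](π[u,h,g]((R ⋈[g=d] S))) → 1

== RESULT ==
u | h | g
t | 8 | 6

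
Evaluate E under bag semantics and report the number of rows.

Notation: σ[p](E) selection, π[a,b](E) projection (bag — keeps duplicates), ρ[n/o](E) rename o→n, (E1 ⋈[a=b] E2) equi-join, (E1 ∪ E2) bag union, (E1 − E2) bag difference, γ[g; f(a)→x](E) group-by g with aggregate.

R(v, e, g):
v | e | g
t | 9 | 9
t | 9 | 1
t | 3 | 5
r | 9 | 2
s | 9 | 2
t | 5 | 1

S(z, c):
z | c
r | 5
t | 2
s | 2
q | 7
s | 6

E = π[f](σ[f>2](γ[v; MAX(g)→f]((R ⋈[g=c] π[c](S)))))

Stepwise |·|:
  R → 6
  S → 5
  π[c](S) → 5
  (R ⋈[g=c] π[c](S)) → 5
  γ[v; MAX(g)→f]((R ⋈[g=c] π[c](S))) → 3
  σ[f>2](γ[v; MAX(g)→f]((R ⋈[g=c] π[c](S)))) → 1
  π[f](σ[f>2](γ[v; MAX(g)→f]((R ⋈[g=c] π[c](S))))) → 1

|E| = 1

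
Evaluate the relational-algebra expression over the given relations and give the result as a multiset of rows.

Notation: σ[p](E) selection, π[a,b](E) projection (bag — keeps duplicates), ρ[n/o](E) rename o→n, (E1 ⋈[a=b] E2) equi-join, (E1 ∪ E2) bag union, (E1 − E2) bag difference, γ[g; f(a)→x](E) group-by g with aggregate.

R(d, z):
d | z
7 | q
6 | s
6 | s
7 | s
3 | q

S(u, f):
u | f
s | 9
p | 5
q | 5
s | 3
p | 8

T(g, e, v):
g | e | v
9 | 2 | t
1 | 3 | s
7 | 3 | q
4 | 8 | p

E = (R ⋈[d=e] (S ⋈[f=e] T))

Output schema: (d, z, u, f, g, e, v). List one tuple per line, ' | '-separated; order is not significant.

Stepwise |·|:
  R → 5
  S → 5
  T → 4
  (S ⋈[f=e] T) → 3
  (R ⋈[d=e] (S ⋈[f=e] T)) → 2

== RESULT ==
d | z | u | f | g | e | v
3 | q | s | 3 | 1 | 3 | s
3 | q | s | 3 | 7 | 3 | q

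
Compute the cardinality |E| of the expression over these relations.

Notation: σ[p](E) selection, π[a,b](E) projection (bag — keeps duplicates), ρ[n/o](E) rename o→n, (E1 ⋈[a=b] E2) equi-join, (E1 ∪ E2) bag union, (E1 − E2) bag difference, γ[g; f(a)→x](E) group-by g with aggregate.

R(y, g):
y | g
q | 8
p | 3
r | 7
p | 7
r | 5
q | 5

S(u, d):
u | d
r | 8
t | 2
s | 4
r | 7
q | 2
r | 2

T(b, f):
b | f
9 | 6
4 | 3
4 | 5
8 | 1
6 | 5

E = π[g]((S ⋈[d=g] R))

Subexpression sizes:
  S → 6
  R → 6
  (S ⋈[d=g] R) → 3
  π[g]((S ⋈[d=g] R)) → 3

|E| = 3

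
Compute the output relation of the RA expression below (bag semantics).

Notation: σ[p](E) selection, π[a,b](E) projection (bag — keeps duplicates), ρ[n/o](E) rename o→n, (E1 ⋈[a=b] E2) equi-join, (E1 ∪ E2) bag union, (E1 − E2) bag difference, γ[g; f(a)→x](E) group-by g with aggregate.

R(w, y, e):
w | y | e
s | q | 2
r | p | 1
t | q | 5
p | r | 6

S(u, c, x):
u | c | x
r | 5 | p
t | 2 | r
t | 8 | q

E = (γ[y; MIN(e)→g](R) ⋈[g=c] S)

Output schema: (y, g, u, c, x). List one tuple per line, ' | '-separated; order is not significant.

Row counts bottom-up:
  R → 4
  γ[y; MIN(e)→g](R) → 3
  S → 3
  (γ[y; MIN(e)→g](R) ⋈[g=c] S) → 1

== RESULT ==
y | g | u | c | x
q | 2 | t | 2 | r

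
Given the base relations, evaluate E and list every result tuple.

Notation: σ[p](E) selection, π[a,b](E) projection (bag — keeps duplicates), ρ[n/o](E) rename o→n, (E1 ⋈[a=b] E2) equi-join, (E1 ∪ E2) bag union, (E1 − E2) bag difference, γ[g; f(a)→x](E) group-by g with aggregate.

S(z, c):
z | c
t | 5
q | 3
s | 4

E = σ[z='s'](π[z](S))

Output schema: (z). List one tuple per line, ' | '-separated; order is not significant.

Row counts bottom-up:
  S → 3
  π[z](S) → 3
  σ[z='s'](π[z](S)) → 1

== RESULT ==
z
s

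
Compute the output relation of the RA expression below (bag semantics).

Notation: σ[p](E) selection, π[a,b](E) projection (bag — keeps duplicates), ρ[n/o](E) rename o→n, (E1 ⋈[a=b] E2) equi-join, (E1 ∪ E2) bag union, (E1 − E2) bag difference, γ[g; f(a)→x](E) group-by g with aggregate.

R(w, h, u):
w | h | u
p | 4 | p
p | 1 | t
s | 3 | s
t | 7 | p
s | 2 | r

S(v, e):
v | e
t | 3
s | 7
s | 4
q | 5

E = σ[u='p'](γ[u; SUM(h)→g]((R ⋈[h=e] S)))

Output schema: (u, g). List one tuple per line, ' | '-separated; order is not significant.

Row counts bottom-up:
  R → 5
  S → 4
  (R ⋈[h=e] S) → 3
  γ[u; SUM(h)→g]((R ⋈[h=e] S)) → 2
  σ[u='p'](γ[u; SUM(h)→g]((R ⋈[h=e] S))) → 1

== RESULT ==
u | g
p | 11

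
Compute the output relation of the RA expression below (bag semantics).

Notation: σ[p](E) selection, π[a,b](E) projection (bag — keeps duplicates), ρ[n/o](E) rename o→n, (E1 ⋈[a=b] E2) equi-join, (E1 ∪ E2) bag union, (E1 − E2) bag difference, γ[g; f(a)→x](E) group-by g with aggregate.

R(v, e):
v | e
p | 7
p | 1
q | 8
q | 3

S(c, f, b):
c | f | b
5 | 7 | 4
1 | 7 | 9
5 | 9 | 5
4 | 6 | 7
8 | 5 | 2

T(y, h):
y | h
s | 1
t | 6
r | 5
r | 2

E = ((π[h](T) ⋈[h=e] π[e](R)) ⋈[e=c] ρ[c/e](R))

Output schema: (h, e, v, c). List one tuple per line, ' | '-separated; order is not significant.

Per-node cardinality:
  T → 4
  π[h](T) → 4
  R → 4
  π[e](R) → 4
  (π[h](T) ⋈[h=e] π[e](R)) → 1
  R → 4
  ρ[c/e](R) → 4
  ((π[h](T) ⋈[h=e] π[e](R)) ⋈[e=c] ρ[c/e](R)) → 1

== RESULT ==
h | e | v | c
1 | 1 | p | 1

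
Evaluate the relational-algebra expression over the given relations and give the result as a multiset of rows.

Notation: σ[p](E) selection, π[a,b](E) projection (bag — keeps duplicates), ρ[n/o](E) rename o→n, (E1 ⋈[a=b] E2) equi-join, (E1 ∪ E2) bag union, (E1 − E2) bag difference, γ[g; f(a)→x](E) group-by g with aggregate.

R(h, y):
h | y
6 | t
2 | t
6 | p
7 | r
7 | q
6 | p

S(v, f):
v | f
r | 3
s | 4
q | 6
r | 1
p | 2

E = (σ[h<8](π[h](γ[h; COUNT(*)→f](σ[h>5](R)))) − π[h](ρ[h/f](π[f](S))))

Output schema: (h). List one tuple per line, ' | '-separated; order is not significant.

Subexpression sizes:
  R → 6
  σ[h>5](R) → 5
  γ[h; COUNT(*)→f](σ[h>5](R)) → 2
  π[h](γ[h; COUNT(*)→f](σ[h>5](R))) → 2
  σ[h<8](π[h](γ[h; COUNT(*)→f](σ[h>5](R)))) → 2
  S → 5
  π[f](S) → 5
  ρ[h/f](π[f](S)) → 5
  π[h](ρ[h/f](π[f](S))) → 5
  (σ[h<8](π[h](γ[h; COUNT(*)→f](σ[h>5](R)))) − π[h](ρ[h/f](π[f](S)))) → 1

== RESULT ==
h
7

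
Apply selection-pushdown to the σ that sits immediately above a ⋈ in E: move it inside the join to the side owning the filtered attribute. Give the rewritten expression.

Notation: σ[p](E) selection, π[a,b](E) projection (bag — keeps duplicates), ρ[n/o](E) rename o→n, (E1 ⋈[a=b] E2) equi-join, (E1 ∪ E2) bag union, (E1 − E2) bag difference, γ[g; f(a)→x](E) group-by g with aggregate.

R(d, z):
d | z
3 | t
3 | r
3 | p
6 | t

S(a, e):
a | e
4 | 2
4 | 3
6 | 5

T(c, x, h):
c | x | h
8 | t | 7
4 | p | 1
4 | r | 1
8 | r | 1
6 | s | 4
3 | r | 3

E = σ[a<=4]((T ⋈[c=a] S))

σ filters on a, owned by the right side.
E' = (T ⋈[c=a] σ[a<=4](S))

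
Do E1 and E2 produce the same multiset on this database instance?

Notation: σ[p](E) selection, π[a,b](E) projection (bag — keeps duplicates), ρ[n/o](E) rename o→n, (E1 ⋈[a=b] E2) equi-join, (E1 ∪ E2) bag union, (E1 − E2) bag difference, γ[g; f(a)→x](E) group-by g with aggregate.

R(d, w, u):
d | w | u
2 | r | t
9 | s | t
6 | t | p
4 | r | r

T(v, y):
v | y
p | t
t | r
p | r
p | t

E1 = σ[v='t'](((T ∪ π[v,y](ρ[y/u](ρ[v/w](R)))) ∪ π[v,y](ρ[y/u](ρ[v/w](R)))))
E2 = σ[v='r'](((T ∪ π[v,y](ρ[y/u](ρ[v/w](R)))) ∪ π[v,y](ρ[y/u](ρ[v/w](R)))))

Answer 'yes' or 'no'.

E1 per-node cardinality:
  T → 4
  R → 4
  ρ[v/w](R) → 4
  ρ[y/u](ρ[v/w](R)) → 4
  π[v,y](ρ[y/u](ρ[v/w](R))) → 4
  (T ∪ π[v,y](ρ[y/u](ρ[v/w](R)))) → 8
  R → 4
  ρ[v/w](R) → 4
  ρ[y/u](ρ[v/w](R)) → 4
  π[v,y](ρ[y/u](ρ[v/w](R))) → 4
  ((T ∪ π[v,y](ρ[y/u](ρ[v/w](R)))) ∪ π[v,y](ρ[y/u](ρ[v/w](R)))) → 12
  σ[v='t'](((T ∪ π[v,y](ρ[y/u](ρ[v/w](R)))) ∪ π[v,y](ρ[y/u](ρ[v/w](R))))) → 3
E2 per-node cardinality:
  T → 4
  R → 4
  ρ[v/w](R) → 4
  ρ[y/u](ρ[v/w](R)) → 4
  π[v,y](ρ[y/u](ρ[v/w](R))) → 4
  (T ∪ π[v,y](ρ[y/u](ρ[v/w](R)))) → 8
  R → 4
  ρ[v/w](R) → 4
  ρ[y/u](ρ[v/w](R)) → 4
  π[v,y](ρ[y/u](ρ[v/w](R))) → 4
  ((T ∪ π[v,y](ρ[y/u](ρ[v/w](R)))) ∪ π[v,y](ρ[y/u](ρ[v/w](R)))) → 12
  σ[v='r'](((T ∪ π[v,y](ρ[y/u](ρ[v/w](R)))) ∪ π[v,y](ρ[y/u](ρ[v/w](R))))) → 4

E1 result:
v | y
t | p
t | p
t | r
E2 result:
v | y
r | r
r | r
r | t
r | t
Witness: ('r', 't') appears 0× in E1 but 2× in E2.

no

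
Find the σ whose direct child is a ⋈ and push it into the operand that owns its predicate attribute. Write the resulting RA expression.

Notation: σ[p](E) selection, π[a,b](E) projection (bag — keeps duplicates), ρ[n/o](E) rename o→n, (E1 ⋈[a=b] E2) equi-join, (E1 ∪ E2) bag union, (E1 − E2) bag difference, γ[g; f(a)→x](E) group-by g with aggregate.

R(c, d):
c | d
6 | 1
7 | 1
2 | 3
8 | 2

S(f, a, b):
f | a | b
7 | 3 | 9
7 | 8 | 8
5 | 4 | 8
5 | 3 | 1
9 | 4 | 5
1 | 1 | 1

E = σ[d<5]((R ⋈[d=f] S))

σ filters on d, owned by the left side.
E' = (σ[d<5](R) ⋈[d=f] S)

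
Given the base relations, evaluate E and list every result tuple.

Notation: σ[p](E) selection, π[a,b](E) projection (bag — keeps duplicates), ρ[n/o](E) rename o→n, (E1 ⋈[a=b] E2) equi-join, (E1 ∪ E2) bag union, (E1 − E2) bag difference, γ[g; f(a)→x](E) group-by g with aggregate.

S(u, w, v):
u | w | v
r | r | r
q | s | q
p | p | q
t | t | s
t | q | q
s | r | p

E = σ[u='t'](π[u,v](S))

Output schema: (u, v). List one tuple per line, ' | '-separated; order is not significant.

Stepwise |·|:
  S → 6
  π[u,v](S) → 6
  σ[u='t'](π[u,v](S)) → 2

== RESULT ==
u | v
t | q
t | s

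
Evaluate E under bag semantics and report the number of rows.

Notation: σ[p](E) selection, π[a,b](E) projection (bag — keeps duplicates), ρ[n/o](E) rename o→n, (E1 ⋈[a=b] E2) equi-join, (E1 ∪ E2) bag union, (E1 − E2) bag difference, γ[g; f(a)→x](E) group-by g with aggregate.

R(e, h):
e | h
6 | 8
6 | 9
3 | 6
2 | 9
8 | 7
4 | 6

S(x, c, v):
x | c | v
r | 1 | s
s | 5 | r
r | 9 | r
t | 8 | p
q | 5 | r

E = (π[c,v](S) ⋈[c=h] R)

Row counts bottom-up:
  S → 5
  π[c,v](S) → 5
  R → 6
  (π[c,v](S) ⋈[c=h] R) → 3

|E| = 3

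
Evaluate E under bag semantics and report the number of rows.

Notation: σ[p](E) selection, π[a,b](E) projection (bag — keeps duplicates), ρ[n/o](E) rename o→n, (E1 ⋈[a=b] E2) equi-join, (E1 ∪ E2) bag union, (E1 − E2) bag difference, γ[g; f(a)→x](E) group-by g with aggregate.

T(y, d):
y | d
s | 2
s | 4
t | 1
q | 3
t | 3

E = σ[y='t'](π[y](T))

Row counts bottom-up:
  T → 5
  π[y](T) → 5
  σ[y='t'](π[y](T)) → 2

|E| = 2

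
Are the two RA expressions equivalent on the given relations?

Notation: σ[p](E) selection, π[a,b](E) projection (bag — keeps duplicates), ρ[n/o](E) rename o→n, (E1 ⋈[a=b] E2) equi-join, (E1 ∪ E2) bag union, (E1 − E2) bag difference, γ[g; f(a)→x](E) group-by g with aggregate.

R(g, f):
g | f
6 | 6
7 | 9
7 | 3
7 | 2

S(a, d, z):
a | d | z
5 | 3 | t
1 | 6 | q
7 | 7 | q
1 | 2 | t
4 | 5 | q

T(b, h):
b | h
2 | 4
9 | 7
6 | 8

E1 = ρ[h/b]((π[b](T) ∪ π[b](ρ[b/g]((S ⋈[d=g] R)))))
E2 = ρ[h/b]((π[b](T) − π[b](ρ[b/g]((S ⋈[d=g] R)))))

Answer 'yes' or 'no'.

E1 stepwise |·|:
  T → 3
  π[b](T) → 3
  S → 5
  R → 4
  (S ⋈[d=g] R) → 4
  ρ[b/g]((S ⋈[d=g] R)) → 4
  π[b](ρ[b/g]((S ⋈[d=g] R))) → 4
  (π[b](T) ∪ π[b](ρ[b/g]((S ⋈[d=g] R)))) → 7
  ρ[h/b]((π[b](T) ∪ π[b](ρ[b/g]((S ⋈[d=g] R))))) → 7
E2 stepwise |·|:
  T → 3
  π[b](T) → 3
  S → 5
  R → 4
  (S ⋈[d=g] R) → 4
  ρ[b/g]((S ⋈[d=g] R)) → 4
  π[b](ρ[b/g]((S ⋈[d=g] R))) → 4
  (π[b](T) − π[b](ρ[b/g]((S ⋈[d=g] R)))) → 2
  ρ[h/b]((π[b](T) − π[b](ρ[b/g]((S ⋈[d=g] R))))) → 2

E1 result:
h
2
6
6
7
7
7
9
E2 result:
h
2
9
Witness: (6,) appears 2× in E1 but 0× in E2.

no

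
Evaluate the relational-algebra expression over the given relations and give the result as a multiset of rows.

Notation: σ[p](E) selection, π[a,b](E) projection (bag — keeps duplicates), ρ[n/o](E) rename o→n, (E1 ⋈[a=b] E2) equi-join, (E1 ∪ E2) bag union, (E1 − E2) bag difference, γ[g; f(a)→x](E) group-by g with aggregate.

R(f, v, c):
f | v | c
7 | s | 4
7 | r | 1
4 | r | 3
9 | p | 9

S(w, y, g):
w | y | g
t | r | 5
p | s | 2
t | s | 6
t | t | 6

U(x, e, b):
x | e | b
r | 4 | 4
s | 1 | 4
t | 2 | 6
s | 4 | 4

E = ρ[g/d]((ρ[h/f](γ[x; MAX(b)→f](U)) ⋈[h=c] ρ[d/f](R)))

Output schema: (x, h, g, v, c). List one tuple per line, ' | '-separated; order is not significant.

Per-node cardinality:
  U → 4
  γ[x; MAX(b)→f](U) → 3
  ρ[h/f](γ[x; MAX(b)→f](U)) → 3
  R → 4
  ρ[d/f](R) → 4
  (ρ[h/f](γ[x; MAX(b)→f](U)) ⋈[h=c] ρ[d/f](R)) → 2
  ρ[g/d]((ρ[h/f](γ[x; MAX(b)→f](U)) ⋈[h=c] ρ[d/f](R))) → 2

== RESULT ==
x | h | g | v | c
r | 4 | 7 | s | 4
s | 4 | 7 | s | 4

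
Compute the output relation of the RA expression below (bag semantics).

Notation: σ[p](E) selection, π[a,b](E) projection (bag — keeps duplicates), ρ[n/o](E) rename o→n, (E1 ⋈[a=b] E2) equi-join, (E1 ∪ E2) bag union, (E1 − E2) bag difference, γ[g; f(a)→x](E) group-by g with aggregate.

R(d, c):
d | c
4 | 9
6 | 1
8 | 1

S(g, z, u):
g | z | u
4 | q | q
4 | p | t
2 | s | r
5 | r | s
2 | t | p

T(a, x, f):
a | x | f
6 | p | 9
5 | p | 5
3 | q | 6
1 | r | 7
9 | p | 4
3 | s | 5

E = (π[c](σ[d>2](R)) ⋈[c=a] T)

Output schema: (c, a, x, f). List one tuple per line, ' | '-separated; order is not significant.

Per-node cardinality:
  R → 3
  σ[d>2](R) → 3
  π[c](σ[d>2](R)) → 3
  T → 6
  (π[c](σ[d>2](R)) ⋈[c=a] T) → 3

== RESULT ==
c | a | x | f
1 | 1 | r | 7
1 | 1 | r | 7
9 | 9 | p | 4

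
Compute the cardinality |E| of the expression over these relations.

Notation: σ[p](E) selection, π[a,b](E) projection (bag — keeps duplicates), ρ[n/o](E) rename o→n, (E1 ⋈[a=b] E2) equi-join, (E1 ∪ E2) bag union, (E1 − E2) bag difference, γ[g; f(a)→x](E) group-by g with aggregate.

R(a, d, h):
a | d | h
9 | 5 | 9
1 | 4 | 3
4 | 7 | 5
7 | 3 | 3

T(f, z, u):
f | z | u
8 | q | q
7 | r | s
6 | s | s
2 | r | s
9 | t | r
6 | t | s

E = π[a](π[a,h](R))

Subexpression sizes:
  R → 4
  π[a,h](R) → 4
  π[a](π[a,h](R)) → 4

|E| = 4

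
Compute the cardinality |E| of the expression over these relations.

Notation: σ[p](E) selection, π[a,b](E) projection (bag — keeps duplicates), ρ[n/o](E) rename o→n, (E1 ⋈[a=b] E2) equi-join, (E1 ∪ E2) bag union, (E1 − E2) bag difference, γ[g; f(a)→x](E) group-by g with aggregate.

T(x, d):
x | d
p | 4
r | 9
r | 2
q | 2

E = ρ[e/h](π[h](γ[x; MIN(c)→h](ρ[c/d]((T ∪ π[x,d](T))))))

Stepwise |·|:
  T → 4
  T → 4
  π[x,d](T) → 4
  (T ∪ π[x,d](T)) → 8
  ρ[c/d]((T ∪ π[x,d](T))) → 8
  γ[x; MIN(c)→h](ρ[c/d]((T ∪ π[x,d](T)))) → 3
  π[h](γ[x; MIN(c)→h](ρ[c/d]((T ∪ π[x,d](T))))) → 3
  ρ[e/h](π[h](γ[x; MIN(c)→h](ρ[c/d]((T ∪ π[x,d](T)))))) → 3

|E| = 3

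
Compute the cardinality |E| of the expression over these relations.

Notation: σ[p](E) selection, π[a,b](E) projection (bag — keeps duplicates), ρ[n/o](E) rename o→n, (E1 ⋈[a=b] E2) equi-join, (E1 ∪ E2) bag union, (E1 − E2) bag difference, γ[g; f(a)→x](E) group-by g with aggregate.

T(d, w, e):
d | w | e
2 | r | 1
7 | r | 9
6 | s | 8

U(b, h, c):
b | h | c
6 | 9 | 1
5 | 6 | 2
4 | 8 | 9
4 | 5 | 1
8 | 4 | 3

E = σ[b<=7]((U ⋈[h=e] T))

Row counts bottom-up:
  U → 5
  T → 3
  (U ⋈[h=e] T) → 2
  σ[b<=7]((U ⋈[h=e] T)) → 2

|E| = 2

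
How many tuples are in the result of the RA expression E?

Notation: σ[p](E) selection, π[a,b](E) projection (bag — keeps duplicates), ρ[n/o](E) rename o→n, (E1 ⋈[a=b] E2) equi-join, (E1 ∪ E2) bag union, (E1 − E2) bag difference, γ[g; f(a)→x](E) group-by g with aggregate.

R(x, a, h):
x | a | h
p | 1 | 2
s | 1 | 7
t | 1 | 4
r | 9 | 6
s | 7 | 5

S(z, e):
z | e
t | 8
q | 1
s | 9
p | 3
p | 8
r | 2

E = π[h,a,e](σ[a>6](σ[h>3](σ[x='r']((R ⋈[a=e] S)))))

Per-node cardinality:
  R → 5
  S → 6
  (R ⋈[a=e] S) → 4
  σ[x='r']((R ⋈[a=e] S)) → 1
  σ[h>3](σ[x='r']((R ⋈[a=e] S))) → 1
  σ[a>6](σ[h>3](σ[x='r']((R ⋈[a=e] S)))) → 1
  π[h,a,e](σ[a>6](σ[h>3](σ[x='r']((R ⋈[a=e] S))))) → 1

|E| = 1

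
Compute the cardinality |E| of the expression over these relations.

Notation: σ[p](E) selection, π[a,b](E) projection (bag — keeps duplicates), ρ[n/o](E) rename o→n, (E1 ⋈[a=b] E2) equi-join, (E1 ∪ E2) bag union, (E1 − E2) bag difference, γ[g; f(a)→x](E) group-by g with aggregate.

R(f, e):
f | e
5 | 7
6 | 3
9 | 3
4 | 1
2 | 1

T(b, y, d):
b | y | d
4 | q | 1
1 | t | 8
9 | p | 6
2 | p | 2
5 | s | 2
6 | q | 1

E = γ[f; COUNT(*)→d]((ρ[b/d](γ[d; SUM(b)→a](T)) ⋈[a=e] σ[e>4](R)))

Stepwise |·|:
  T → 6
  γ[d; SUM(b)→a](T) → 4
  ρ[b/d](γ[d; SUM(b)→a](T)) → 4
  R → 5
  σ[e>4](R) → 1
  (ρ[b/d](γ[d; SUM(b)→a](T)) ⋈[a=e] σ[e>4](R)) → 1
  γ[f; COUNT(*)→d]((ρ[b/d](γ[d; SUM(b)→a](T)) ⋈[a=e] σ[e>4](R))) → 1

|E| = 1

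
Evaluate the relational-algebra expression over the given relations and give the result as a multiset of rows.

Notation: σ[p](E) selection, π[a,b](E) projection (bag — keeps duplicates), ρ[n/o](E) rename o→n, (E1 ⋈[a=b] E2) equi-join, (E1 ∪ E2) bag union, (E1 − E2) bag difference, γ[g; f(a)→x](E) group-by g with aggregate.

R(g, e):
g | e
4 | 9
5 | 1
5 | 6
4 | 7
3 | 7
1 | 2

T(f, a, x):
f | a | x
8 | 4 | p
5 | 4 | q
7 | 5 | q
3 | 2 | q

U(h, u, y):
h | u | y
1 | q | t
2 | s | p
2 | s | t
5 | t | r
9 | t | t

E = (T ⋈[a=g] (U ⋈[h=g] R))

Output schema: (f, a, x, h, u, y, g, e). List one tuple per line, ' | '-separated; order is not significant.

Stepwise |·|:
  T → 4
  U → 5
  R → 6
  (U ⋈[h=g] R) → 3
  (T ⋈[a=g] (U ⋈[h=g] R)) → 2

== RESULT ==
f | a | x | h | u | y | g | e
7 | 5 | q | 5 | t | r | 5 | 1
7 | 5 | q | 5 | t | r | 5 | 6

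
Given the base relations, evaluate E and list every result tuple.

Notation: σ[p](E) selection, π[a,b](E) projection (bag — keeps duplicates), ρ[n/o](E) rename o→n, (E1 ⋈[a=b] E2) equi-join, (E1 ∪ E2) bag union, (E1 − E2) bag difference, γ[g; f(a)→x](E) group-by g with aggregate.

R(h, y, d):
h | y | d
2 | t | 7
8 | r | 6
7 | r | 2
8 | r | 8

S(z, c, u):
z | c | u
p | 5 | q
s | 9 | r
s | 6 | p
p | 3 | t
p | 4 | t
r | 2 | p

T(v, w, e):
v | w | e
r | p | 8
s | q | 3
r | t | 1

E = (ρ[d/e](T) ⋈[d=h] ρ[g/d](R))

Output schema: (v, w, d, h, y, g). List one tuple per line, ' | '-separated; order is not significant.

Row counts bottom-up:
  T → 3
  ρ[d/e](T) → 3
  R → 4
  ρ[g/d](R) → 4
  (ρ[d/e](T) ⋈[d=h] ρ[g/d](R)) → 2

== RESULT ==
v | w | d | h | y | g
r | p | 8 | 8 | r | 6
r | p | 8 | 8 | r | 8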